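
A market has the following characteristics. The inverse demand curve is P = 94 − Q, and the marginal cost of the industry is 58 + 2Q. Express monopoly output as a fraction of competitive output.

Monopoly sets MR = MC: 94 − 2Q = 58 + 2Q ⇒ Q = 9, P = 94 − 9 = 85.
Competitive equilibrium sets price equal to marginal cost: 94 − Q = 58 + 2Q, so Q = 12 and P = 82.
Ratio Q_m/Q_c = 9/12 = 0.75.

Q_m/Q_c = 0.75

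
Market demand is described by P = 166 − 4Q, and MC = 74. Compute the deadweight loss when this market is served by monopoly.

Perfect competition: P = MC = 74, so 166 − 4Q = 74 and Q = 23.
A monopolist chooses Q where MR = MC. MR = 166 − 8Q; setting this equal to 74 gives Q = 11.5 and P = 120.
DWL is the triangle between Q = 11.5 and Q = 23: ½·(23 − 11.5)·(120 − 74) = 264.5.

DWL = 264.5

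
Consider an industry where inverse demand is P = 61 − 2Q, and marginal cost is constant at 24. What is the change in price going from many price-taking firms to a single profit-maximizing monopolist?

Competitive firms price at marginal cost: P = 24, giving Q = 18.5.
The monopolist equates marginal revenue to marginal cost: 61 − 4Q = 24, so Q = 9.25. From demand, P = 42.5.
Change in price: 42.5 − 24 = 18.5.

Price rises by 18.5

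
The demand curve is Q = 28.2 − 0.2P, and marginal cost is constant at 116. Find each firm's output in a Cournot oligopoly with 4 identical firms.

Inverting demand: P = 141 − 5Q.
In a 4-firm Cournot equilibrium, symmetry and the first-order condition give q = (141 − 116)/(25) = 1. So Q = 4 and P = 121.

q_i = 1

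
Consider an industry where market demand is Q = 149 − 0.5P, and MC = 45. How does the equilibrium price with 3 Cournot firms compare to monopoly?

Inverting demand: P = 298 − 2Q.
In a 3-firm Cournot equilibrium, symmetry and the first-order condition give q = (298 − 45)/(8) = 31.625. So Q = 94.875 and P = 108.25.
A monopolist chooses Q where MR = MC. MR = 298 − 4Q; setting this equal to 45 gives Q = 63.25 and P = 171.5.

Cournot: P = 108.25; Monopoly: P = 171.5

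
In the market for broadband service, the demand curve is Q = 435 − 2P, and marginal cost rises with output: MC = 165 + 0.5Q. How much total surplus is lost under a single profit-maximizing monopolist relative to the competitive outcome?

Inverting demand: P = 217.5 − 0.5Q.
Competitive equilibrium sets price equal to marginal cost: 217.5 − 0.5Q = 165 + 0.5Q, so Q = 52.5 and P = 191.25.
Monopoly sets MR = MC: 217.5 − Q = 165 + 0.5Q ⇒ Q = 35, P = 217.5 − 0.5·35 = 200.
CS = ½·(217.5 − 191.25)·52.5 = 11025/16; PS = (191.25·52.5 − 165·52.5 − ½·0.5·52.5²) = 11025/16; TS = 1378.125.
CS = ½·(217.5 − 200)·35 = 306.25; PS = (200·35 − 165·35 − ½·0.5·35²) = 918.75; TS = 1225.
DWL = 1378.125 − 1225 = 153.125.

DWL = 153.125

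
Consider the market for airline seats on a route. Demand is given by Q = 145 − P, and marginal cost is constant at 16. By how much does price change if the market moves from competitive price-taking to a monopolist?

Inverting demand: P = 145 − Q.
Under competition P = MC = 16, so Q = (145 − 16)/1 = 129.
The monopolist equates marginal revenue to marginal cost: 145 − 2Q = 16, so Q = 64.5. From demand, P = 80.5.
Change in price: 80.5 − 16 = 64.5.

P rises by 64.5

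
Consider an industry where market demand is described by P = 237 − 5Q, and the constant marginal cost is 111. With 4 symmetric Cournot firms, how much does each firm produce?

Cournot with 4 identical firms: the symmetric best-response condition is 237 − 25q = 111. Each firm produces q = 5.04, total output Q = 20.16, price P = 136.2.

q_i = 5.04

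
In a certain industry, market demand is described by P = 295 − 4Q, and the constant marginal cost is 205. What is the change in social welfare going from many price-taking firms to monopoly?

Social welfare falls by 253.125

Perfect competition: P = MC = 205, so 295 − 4Q = 205 and Q = 22.5.
CS = ½·(295 − 205)·22.5 = 1012.5; PS = (205 − 205)·22.5 = 0; TS = 1012.5.
Monopoly sets MR = MC: 295 − 8Q = 205 ⇒ Q = 11.25, P = 295 − 4·11.25 = 250.
CS = ½·(295 − 250)·11.25 = 253.125; PS = (250 − 205)·11.25 = 506.25; TS = 759.375.
Change in social welfare: 759.375 − 1012.5 = −253.125.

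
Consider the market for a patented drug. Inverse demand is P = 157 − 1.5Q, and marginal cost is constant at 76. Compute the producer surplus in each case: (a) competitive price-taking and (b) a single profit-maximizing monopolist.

Under competition P = MC = 76, so Q = (157 − 76)/1.5 = 54.
PS = (76 − 76)·54 = 0.
Monopoly sets MR = MC: 157 − 3Q = 76 ⇒ Q = 27, P = 157 − 1.5·27 = 116.5.
PS = (116.5 − 76)·27 = 1093.5.

Competition: PS = 0; Monopoly: PS = 1093.5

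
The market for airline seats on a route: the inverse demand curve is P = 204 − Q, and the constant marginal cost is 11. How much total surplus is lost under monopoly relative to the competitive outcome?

DWL = 4656.125

Perfect competition: P = MC = 11, so 204 − Q = 11 and Q = 193.
Monopoly sets MR = MC: 204 − 2Q = 11 ⇒ Q = 96.5, P = 204 − 96.5 = 107.5.
DWL is the triangle between Q = 96.5 and Q = 193: ½·(193 − 96.5)·(107.5 − 11) = 4656.125.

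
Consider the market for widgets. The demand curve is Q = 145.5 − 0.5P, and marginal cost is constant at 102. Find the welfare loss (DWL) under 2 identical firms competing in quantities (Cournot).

DWL = 992.25

Inverting demand: P = 291 − 2Q.
Perfect competition: P = MC = 102, so 291 − 2Q = 102 and Q = 94.5.
With 2 symmetric Cournot firms, each firm's FOC gives 291 − 6q = 102, so q = 31.5, Q = 2·31.5 = 63, and P = 165.
DWL is the triangle between Q = 63 and Q = 94.5: ½·(94.5 − 63)·(165 − 102) = 992.25.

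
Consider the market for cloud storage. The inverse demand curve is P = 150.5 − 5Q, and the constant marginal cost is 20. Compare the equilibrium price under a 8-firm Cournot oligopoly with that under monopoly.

In a 8-firm Cournot equilibrium, symmetry and the first-order condition give q = (150.5 − 20)/(45) = 2.9. So Q = 23.2 and P = 34.5.
The monopolist equates marginal revenue to marginal cost: 150.5 − 10Q = 20, so Q = 13.05. From demand, P = 85.25.

Cournot: P = 34.5; Monopoly: P = 85.25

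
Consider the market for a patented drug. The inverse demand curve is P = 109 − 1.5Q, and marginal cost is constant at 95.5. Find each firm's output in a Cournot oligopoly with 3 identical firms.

Cournot with 3 identical firms: the symmetric best-response condition is 109 − 6q = 95.5. Each firm produces q = 2.25, total output Q = 6.75, price P = 98.875.

q_i = 2.25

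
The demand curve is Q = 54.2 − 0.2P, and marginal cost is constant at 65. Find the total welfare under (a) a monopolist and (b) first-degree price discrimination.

Inverting demand: P = 271 − 5Q.
A monopolist chooses Q where MR = MC. MR = 271 − 10Q; setting this equal to 65 gives Q = 20.6 and P = 168.
CS = ½·(271 − 168)·20.6 = 1060.9; PS = (168 − 65)·20.6 = 2121.8; TS = 3182.7.
Under first-degree price discrimination the firm charges each unit its demand price and produces up to where P = MC, i.e. Q = 41.2. Consumer surplus is zero; producer surplus equals total surplus.
TS = 4243.6 (equal to competitive TS).

Monopoly: TS = 3182.7; Perfect PD: TS = 4243.6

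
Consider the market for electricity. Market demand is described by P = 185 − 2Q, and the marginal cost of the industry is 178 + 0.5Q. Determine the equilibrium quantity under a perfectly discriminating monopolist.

A perfectly discriminating monopolist sells every unit with P(Q) ≥ MC(Q), so output equals the competitive quantity Q = 2.8. Each buyer pays their reservation price, so CS = 0 and the firm captures all surplus.

Q = 2.8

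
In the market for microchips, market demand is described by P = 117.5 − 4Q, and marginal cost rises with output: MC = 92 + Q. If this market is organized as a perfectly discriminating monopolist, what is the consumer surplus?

CS = 0

With perfect price discrimination, output is the efficient level Q = 5.1 (where demand meets MC), but every buyer pays their willingness to pay: CS = 0 and PS = total surplus.
CS = 0.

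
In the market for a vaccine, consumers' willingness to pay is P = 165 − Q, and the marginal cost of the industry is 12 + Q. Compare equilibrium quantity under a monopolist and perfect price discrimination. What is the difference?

Q rises by 25.5

A monopolist chooses Q where MR = MC. MR = 165 − 2Q; setting this equal to 12 + Q gives Q = 51 and P = 114.
A perfectly discriminating monopolist sells every unit with P(Q) ≥ MC(Q), so output equals the competitive quantity Q = 76.5. Each buyer pays their reservation price, so CS = 0 and the firm captures all surplus.
Change in equilibrium quantity: 76.5 − 51 = 25.5.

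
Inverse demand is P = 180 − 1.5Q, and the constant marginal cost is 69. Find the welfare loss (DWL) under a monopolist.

Perfect competition: P = MC = 69, so 180 − 1.5Q = 69 and Q = 74.
A monopolist chooses Q where MR = MC. MR = 180 − 3Q; setting this equal to 69 gives Q = 37 and P = 124.5.
DWL is the triangle between Q = 37 and Q = 74: ½·(74 − 37)·(124.5 − 69) = 1026.75.

DWL = 1026.75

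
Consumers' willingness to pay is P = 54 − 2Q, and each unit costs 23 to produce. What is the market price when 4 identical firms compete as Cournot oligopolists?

P = 29.2

With 4 symmetric Cournot firms, each firm's FOC gives 54 − 10q = 23, so q = 3.1, Q = 4·3.1 = 12.4, and P = 29.2.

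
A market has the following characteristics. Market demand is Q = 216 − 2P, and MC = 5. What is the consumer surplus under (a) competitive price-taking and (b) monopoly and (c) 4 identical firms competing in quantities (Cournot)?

Inverting demand: P = 108 − 0.5Q.
Under competition P = MC = 5, so Q = (108 − 5)/0.5 = 206.
CS = ½·(108 − 5)·206 = 10609.
A monopolist chooses Q where MR = MC. MR = 108 − Q; setting this equal to 5 gives Q = 103 and P = 56.5.
CS = ½·(108 − 56.5)·103 = 2652.25.
With 4 symmetric Cournot firms, each firm's FOC gives 108 − 2.5q = 5, so q = 41.2, Q = 4·41.2 = 164.8, and P = 25.6.
CS = ½·(108 − 25.6)·164.8 = 6789.76.

Competition: CS = 10609; Monopoly: CS = 2652.25; Cournot: CS = 6789.76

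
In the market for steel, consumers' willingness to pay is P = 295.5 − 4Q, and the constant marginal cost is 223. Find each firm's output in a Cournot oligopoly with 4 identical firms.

q_i = 3.625

With 4 symmetric Cournot firms, each firm's FOC gives 295.5 − 20q = 223, so q = 3.625, Q = 4·3.625 = 14.5, and P = 237.5.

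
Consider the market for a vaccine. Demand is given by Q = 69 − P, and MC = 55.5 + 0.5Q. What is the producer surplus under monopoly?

PS = 36.45

Inverting demand: P = 69 − Q.
The monopolist equates marginal revenue to marginal cost: 69 − 2Q = 55.5 + 0.5Q, so Q = 5.4. From demand, P = 63.6.
PS = P·Q − VC(Q) = 63.6·5.4 − (55.5·5.4 + ½·0.5·5.4²) = 36.45.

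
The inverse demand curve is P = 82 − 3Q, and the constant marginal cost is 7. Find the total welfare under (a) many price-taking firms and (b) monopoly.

Under competition P = MC = 7, so Q = (82 − 7)/3 = 25.
CS = ½·(82 − 7)·25 = 937.5; PS = (7 − 7)·25 = 0; TS = 937.5.
The monopolist equates marginal revenue to marginal cost: 82 − 6Q = 7, so Q = 12.5. From demand, P = 44.5.
CS = ½·(82 − 44.5)·12.5 = 234.375; PS = (44.5 − 7)·12.5 = 468.75; TS = 703.125.

Competition: TS = 937.5; Monopoly: TS = 703.125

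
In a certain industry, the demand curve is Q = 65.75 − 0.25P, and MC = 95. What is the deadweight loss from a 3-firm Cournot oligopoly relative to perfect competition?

Inverting demand: P = 263 − 4Q.
Perfect competition: P = MC = 95, so 263 − 4Q = 95 and Q = 42.
Cournot with 3 identical firms: the symmetric best-response condition is 263 − 16q = 95. Each firm produces q = 10.5, total output Q = 31.5, price P = 137.
DWL is the triangle between Q = 31.5 and Q = 42: ½·(42 − 31.5)·(137 − 95) = 220.5.

DWL = 220.5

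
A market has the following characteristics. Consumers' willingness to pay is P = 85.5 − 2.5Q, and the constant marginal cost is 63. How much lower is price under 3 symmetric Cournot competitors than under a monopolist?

Price falls by 5.625

The monopolist equates marginal revenue to marginal cost: 85.5 − 5Q = 63, so Q = 4.5. From demand, P = 74.25.
Cournot with 3 identical firms: the symmetric best-response condition is 85.5 − 10q = 63. Each firm produces q = 2.25, total output Q = 6.75, price P = 68.625.
Change in price: 68.625 − 74.25 = −5.625.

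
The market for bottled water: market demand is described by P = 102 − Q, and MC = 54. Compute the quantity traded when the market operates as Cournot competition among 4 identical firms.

Q = 38.4

Cournot with 4 identical firms: the symmetric best-response condition is 102 − 5q = 54. Each firm produces q = 9.6, total output Q = 38.4, price P = 63.6.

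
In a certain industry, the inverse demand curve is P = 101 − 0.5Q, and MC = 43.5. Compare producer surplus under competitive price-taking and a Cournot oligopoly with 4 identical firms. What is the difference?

PS rises by 1058

Under competition P = MC = 43.5, so Q = (101 − 43.5)/0.5 = 115.
PS = (43.5 − 43.5)·115 = 0.
In a 4-firm Cournot equilibrium, symmetry and the first-order condition give q = (101 − 43.5)/(2.5) = 23. So Q = 92 and P = 55.
PS = (55 − 43.5)·92 = 1058.
Change in producer surplus: 1058 − 0 = 1058.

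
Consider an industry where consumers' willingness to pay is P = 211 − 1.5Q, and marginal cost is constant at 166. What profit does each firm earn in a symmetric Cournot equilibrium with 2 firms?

With 2 symmetric Cournot firms, each firm's FOC gives 211 − 4.5q = 166, so q = 10, Q = 2·10 = 20, and P = 181.
Each firm's profit = (181 − 166)·10 = 150.

π_i = 150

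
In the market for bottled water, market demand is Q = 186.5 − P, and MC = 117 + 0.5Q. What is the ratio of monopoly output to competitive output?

Inverting demand: P = 186.5 − Q.
Monopoly sets MR = MC: 186.5 − 2Q = 117 + 0.5Q ⇒ Q = 27.8, P = 186.5 − 27.8 = 158.7.
Competitive equilibrium sets price equal to marginal cost: 186.5 − Q = 117 + 0.5Q, so Q = 139/3 and P = 841/6.
Ratio Q_m/Q_c = 27.8/(139/3) = 0.6.

Q_m/Q_c = 0.6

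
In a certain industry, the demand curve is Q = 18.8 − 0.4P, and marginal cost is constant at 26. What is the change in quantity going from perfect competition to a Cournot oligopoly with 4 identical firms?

Quantity falls by 1.68

Inverting demand: P = 47 − 2.5Q.
Under competition P = MC = 26, so Q = (47 − 26)/2.5 = 8.4.
Cournot with 4 identical firms: the symmetric best-response condition is 47 − 12.5q = 26. Each firm produces q = 1.68, total output Q = 6.72, price P = 30.2.
Change in quantity: 6.72 − 8.4 = −1.68.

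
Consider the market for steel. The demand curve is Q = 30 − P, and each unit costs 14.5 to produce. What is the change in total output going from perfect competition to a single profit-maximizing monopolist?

Q falls by 7.75

Inverting demand: P = 30 − Q.
Perfect competition: P = MC = 14.5, so 30 − Q = 14.5 and Q = 15.5.
Monopoly sets MR = MC: 30 − 2Q = 14.5 ⇒ Q = 7.75, P = 30 − 7.75 = 22.25.
Change in total output: 7.75 − 15.5 = −7.75.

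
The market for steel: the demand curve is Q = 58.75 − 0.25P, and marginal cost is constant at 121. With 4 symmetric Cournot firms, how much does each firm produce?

q_i = 5.7

Inverting demand: P = 235 − 4Q.
Cournot with 4 identical firms: the symmetric best-response condition is 235 − 20q = 121. Each firm produces q = 5.7, total output Q = 22.8, price P = 143.8.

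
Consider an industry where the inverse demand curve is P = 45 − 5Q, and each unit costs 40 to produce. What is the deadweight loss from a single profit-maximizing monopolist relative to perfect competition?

Competitive firms price at marginal cost: P = 40, giving Q = 1.
A monopolist chooses Q where MR = MC. MR = 45 − 10Q; setting this equal to 40 gives Q = 0.5 and P = 42.5.
DWL is the triangle between Q = 0.5 and Q = 1: ½·(1 − 0.5)·(42.5 − 40) = 0.625.

DWL = 0.625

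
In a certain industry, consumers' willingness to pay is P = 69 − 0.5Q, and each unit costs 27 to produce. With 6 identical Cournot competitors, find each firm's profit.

π_i = 72

With 6 symmetric Cournot firms, each firm's FOC gives 69 − 3.5q = 27, so q = 12, Q = 6·12 = 72, and P = 33.
Each firm's profit = (33 − 27)·12 = 72.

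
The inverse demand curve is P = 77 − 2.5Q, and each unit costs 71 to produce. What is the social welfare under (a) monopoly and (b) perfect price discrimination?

A monopolist chooses Q where MR = MC. MR = 77 − 5Q; setting this equal to 71 gives Q = 1.2 and P = 74.
CS = ½·(77 − 74)·1.2 = 1.8; PS = (74 − 71)·1.2 = 3.6; TS = 5.4.
With perfect price discrimination, output is the efficient level Q = 2.4 (where demand meets MC), but every buyer pays their willingness to pay: CS = 0 and PS = total surplus.
TS = 7.2 (equal to competitive TS).

Monopoly: TS = 5.4; Perfect PD: TS = 7.2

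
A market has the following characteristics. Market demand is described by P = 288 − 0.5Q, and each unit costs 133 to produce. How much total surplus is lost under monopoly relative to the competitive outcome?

DWL = 6006.25

Perfect competition: P = MC = 133, so 288 − 0.5Q = 133 and Q = 310.
Monopoly sets MR = MC: 288 − Q = 133 ⇒ Q = 155, P = 288 − 0.5·155 = 210.5.
DWL is the triangle between Q = 155 and Q = 310: ½·(310 − 155)·(210.5 − 133) = 6006.25.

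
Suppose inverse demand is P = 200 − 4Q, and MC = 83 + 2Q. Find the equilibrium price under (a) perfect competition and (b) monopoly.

Competition: P = 122; Monopoly: P = 153.2

Under competition P = MC: 200 − 4Q = 83 + 2Q ⇒ Q = 19.5, P = 122.
The monopolist equates marginal revenue to marginal cost: 200 − 8Q = 83 + 2Q, so Q = 11.7. From demand, P = 153.2.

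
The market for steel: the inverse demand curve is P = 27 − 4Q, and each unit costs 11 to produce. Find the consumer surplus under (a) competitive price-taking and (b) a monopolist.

Competition: CS = 32; Monopoly: CS = 8

Perfect competition: P = MC = 11, so 27 − 4Q = 11 and Q = 4.
CS = ½·(27 − 11)·4 = 32.
The monopolist equates marginal revenue to marginal cost: 27 − 8Q = 11, so Q = 2. From demand, P = 19.
CS = ½·(27 − 19)·2 = 8.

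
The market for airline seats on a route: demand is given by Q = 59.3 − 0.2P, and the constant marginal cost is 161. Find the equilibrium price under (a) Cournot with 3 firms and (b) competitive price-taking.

Cournot: P = 194.875; Competition: P = 161

Inverting demand: P = 296.5 − 5Q.
With 3 symmetric Cournot firms, each firm's FOC gives 296.5 − 20q = 161, so q = 6.775, Q = 3·6.775 = 20.325, and P = 194.875.
Competitive firms price at marginal cost: P = 161, giving Q = 27.1.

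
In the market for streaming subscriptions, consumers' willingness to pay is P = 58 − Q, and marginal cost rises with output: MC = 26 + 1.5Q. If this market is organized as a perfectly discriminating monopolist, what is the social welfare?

TS = 204.8

A perfectly discriminating monopolist sells every unit with P(Q) ≥ MC(Q), so output equals the competitive quantity Q = 12.8. Each buyer pays their reservation price, so CS = 0 and the firm captures all surplus.
TS = 204.8 (equal to competitive TS).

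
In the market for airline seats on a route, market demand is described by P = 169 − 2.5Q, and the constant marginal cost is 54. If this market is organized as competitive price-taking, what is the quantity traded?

Under competition P = MC = 54, so Q = (169 − 54)/2.5 = 46.

Q = 46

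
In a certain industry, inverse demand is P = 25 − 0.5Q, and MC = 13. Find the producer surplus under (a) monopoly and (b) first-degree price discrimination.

Monopoly: PS = 72; Perfect PD: PS = 144

The monopolist equates marginal revenue to marginal cost: 25 − Q = 13, so Q = 12. From demand, P = 19.
PS = (19 − 13)·12 = 72.
With perfect price discrimination, output is the efficient level Q = 24 (where demand meets MC), but every buyer pays their willingness to pay: CS = 0 and PS = total surplus.
PS = ½·(25 − 13)·24 = 144.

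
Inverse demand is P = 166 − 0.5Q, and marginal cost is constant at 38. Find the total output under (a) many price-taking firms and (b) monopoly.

Perfect competition: P = MC = 38, so 166 − 0.5Q = 38 and Q = 256.
A monopolist chooses Q where MR = MC. MR = 166 − Q; setting this equal to 38 gives Q = 128 and P = 102.

Competition: Q = 256; Monopoly: Q = 128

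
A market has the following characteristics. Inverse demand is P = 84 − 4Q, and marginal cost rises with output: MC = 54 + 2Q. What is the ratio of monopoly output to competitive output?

Monopoly sets MR = MC: 84 − 8Q = 54 + 2Q ⇒ Q = 3, P = 84 − 4·3 = 72.
Under competition P = MC: 84 − 4Q = 54 + 2Q ⇒ Q = 5, P = 64.
Ratio Q_m/Q_c = 3/5 = 0.6.

Q_m/Q_c = 0.6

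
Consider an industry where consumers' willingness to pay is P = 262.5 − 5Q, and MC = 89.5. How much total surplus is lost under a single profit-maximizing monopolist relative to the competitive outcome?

DWL = 748.225

Competitive firms price at marginal cost: P = 89.5, giving Q = 34.6.
The monopolist equates marginal revenue to marginal cost: 262.5 − 10Q = 89.5, so Q = 17.3. From demand, P = 176.
DWL is the triangle between Q = 17.3 and Q = 34.6: ½·(34.6 − 17.3)·(176 − 89.5) = 748.225.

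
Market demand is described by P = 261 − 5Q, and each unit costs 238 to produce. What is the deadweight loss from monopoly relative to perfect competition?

DWL = 13.225

Competitive firms price at marginal cost: P = 238, giving Q = 4.6.
Monopoly sets MR = MC: 261 − 10Q = 238 ⇒ Q = 2.3, P = 261 − 5·2.3 = 249.5.
DWL is the triangle between Q = 2.3 and Q = 4.6: ½·(4.6 − 2.3)·(249.5 − 238) = 13.225.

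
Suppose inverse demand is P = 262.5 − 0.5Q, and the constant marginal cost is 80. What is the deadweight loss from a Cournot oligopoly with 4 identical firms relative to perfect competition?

DWL = 1332.25

Perfect competition: P = MC = 80, so 262.5 − 0.5Q = 80 and Q = 365.
With 4 symmetric Cournot firms, each firm's FOC gives 262.5 − 2.5q = 80, so q = 73, Q = 4·73 = 292, and P = 116.5.
DWL is the triangle between Q = 292 and Q = 365: ½·(365 − 292)·(116.5 − 80) = 1332.25.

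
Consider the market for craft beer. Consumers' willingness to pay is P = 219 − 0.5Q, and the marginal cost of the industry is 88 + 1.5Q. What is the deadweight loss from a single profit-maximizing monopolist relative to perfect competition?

Under competition P = MC: 219 − 0.5Q = 88 + 1.5Q ⇒ Q = 65.5, P = 186.25.
The monopolist equates marginal revenue to marginal cost: 219 − Q = 88 + 1.5Q, so Q = 52.4. From demand, P = 192.8.
CS = ½·(219 − 186.25)·65.5 = 17161/16; PS = (186.25·65.5 − 88·65.5 − ½·1.5·65.5²) = 51483/16; TS = 4290.25.
CS = ½·(219 − 192.8)·52.4 = 686.44; PS = (192.8·52.4 − 88·52.4 − ½·1.5·52.4²) = 3432.2; TS = 4118.64.
DWL = 4290.25 − 4118.64 = 171.61.

DWL = 171.61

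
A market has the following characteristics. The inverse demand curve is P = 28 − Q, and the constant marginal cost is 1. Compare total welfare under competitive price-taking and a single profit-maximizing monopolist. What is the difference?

Competitive firms price at marginal cost: P = 1, giving Q = 27.
CS = ½·(28 − 1)·27 = 364.5; PS = (1 − 1)·27 = 0; TS = 364.5.
A monopolist chooses Q where MR = MC. MR = 28 − 2Q; setting this equal to 1 gives Q = 13.5 and P = 14.5.
CS = ½·(28 − 14.5)·13.5 = 91.125; PS = (14.5 − 1)·13.5 = 182.25; TS = 273.375.
Change in total welfare: 273.375 − 364.5 = −91.125.

Total welfare falls by 91.125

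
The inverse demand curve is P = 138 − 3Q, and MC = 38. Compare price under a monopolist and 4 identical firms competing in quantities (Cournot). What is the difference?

P falls by 30

The monopolist equates marginal revenue to marginal cost: 138 − 6Q = 38, so Q = 50/3. From demand, P = 88.
In a 4-firm Cournot equilibrium, symmetry and the first-order condition give q = (138 − 38)/(15) = 20/3. So Q = 80/3 and P = 58.
Change in price: 58 − 88 = −30.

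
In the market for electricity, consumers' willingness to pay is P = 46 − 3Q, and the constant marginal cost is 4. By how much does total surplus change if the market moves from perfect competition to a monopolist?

Total surplus falls by 73.5

Under competition P = MC = 4, so Q = (46 − 4)/3 = 14.
CS = ½·(46 − 4)·14 = 294; PS = (4 − 4)·14 = 0; TS = 294.
Monopoly sets MR = MC: 46 − 6Q = 4 ⇒ Q = 7, P = 46 − 3·7 = 25.
CS = ½·(46 − 25)·7 = 73.5; PS = (25 − 4)·7 = 147; TS = 220.5.
Change in total surplus: 220.5 − 294 = −73.5.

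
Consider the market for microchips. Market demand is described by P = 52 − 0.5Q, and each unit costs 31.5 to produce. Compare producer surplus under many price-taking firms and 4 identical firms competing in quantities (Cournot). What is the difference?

Under competition P = MC = 31.5, so Q = (52 − 31.5)/0.5 = 41.
PS = (31.5 − 31.5)·41 = 0.
With 4 symmetric Cournot firms, each firm's FOC gives 52 − 2.5q = 31.5, so q = 8.2, Q = 4·8.2 = 32.8, and P = 35.6.
PS = (35.6 − 31.5)·32.8 = 134.48.
Change in producer surplus: 134.48 − 0 = 134.48.

Producer surplus rises by 134.48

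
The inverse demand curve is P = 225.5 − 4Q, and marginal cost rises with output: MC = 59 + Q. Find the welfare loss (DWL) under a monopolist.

DWL = 547.6

Under competition P = MC: 225.5 − 4Q = 59 + Q ⇒ Q = 33.3, P = 92.3.
A monopolist chooses Q where MR = MC. MR = 225.5 − 8Q; setting this equal to 59 + Q gives Q = 18.5 and P = 151.5.
CS = ½·(225.5 − 92.3)·33.3 = 2217.78; PS = (92.3·33.3 − 59·33.3 − ½·1·33.3²) = 554.445; TS = 2772.225.
CS = ½·(225.5 − 151.5)·18.5 = 684.5; PS = (151.5·18.5 − 59·18.5 − ½·1·18.5²) = 1540.125; TS = 2224.625.
DWL = 2772.225 − 2224.625 = 547.6.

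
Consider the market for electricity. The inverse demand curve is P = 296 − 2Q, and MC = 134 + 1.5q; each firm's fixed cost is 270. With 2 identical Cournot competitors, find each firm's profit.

In a 2-firm Cournot equilibrium, symmetry and the first-order condition give q = (296 − 134)/(7.5) = 21.6. So Q = 43.2 and P = 209.6.
Each firm's profit = 209.6·21.6 − (134·21.6 + ½·1.5·21.6²) − 270 = 1013.04.

π_i = 1013.04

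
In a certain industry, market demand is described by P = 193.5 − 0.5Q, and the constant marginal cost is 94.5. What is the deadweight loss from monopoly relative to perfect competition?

Perfect competition: P = MC = 94.5, so 193.5 − 0.5Q = 94.5 and Q = 198.
Monopoly sets MR = MC: 193.5 − Q = 94.5 ⇒ Q = 99, P = 193.5 − 0.5·99 = 144.
DWL is the triangle between Q = 99 and Q = 198: ½·(198 − 99)·(144 − 94.5) = 2450.25.

DWL = 2450.25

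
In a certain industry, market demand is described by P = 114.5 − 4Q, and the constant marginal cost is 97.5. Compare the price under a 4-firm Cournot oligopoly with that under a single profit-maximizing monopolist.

Cournot: P = 100.9; Monopoly: P = 106

With 4 symmetric Cournot firms, each firm's FOC gives 114.5 − 20q = 97.5, so q = 0.85, Q = 4·0.85 = 3.4, and P = 100.9.
The monopolist equates marginal revenue to marginal cost: 114.5 − 8Q = 97.5, so Q = 2.125. From demand, P = 106.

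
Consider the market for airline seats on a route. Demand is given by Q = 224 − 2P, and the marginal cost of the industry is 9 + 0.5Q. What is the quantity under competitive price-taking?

Q = 103

Inverting demand: P = 112 − 0.5Q.
Competitive equilibrium sets price equal to marginal cost: 112 − 0.5Q = 9 + 0.5Q, so Q = 103 and P = 60.5.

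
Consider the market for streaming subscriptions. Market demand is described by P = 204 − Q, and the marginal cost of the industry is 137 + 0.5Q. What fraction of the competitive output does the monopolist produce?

Q_m/Q_c = 0.6

A monopolist chooses Q where MR = MC. MR = 204 − 2Q; setting this equal to 137 + 0.5Q gives Q = 26.8 and P = 177.2.
Under competition P = MC: 204 − Q = 137 + 0.5Q ⇒ Q = 134/3, P = 478/3.
Ratio Q_m/Q_c = 26.8/(134/3) = 0.6.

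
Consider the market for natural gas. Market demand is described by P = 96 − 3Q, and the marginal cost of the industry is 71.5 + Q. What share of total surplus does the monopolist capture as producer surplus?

PS/TS = 0.7

Monopoly sets MR = MC: 96 − 6Q = 71.5 + Q ⇒ Q = 3.5, P = 96 − 3·3.5 = 85.5.
CS = ½·(96 − 85.5)·3.5 = 18.375.
PS = P·Q − VC(Q) = 85.5·3.5 − (71.5·3.5 + ½·1·3.5²) = 42.875.
Share captured = PS/TS = 42.875/61.25 = 0.7.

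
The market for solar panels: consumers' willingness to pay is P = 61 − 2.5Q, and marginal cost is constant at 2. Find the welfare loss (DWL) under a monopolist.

DWL = 174.05

Under competition P = MC = 2, so Q = (61 − 2)/2.5 = 23.6.
A monopolist chooses Q where MR = MC. MR = 61 − 5Q; setting this equal to 2 gives Q = 11.8 and P = 31.5.
DWL is the triangle between Q = 11.8 and Q = 23.6: ½·(23.6 − 11.8)·(31.5 − 2) = 174.05.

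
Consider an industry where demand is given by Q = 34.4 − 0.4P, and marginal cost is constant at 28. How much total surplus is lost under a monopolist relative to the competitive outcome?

Inverting demand: P = 86 − 2.5Q.
Under competition P = MC = 28, so Q = (86 − 28)/2.5 = 23.2.
Monopoly sets MR = MC: 86 − 5Q = 28 ⇒ Q = 11.6, P = 86 − 2.5·11.6 = 57.
DWL is the triangle between Q = 11.6 and Q = 23.2: ½·(23.2 − 11.6)·(57 − 28) = 168.2.

DWL = 168.2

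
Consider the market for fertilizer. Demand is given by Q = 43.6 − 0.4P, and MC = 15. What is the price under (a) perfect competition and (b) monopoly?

Competition: P = 15; Monopoly: P = 62

Inverting demand: P = 109 − 2.5Q.
Perfect competition: P = MC = 15, so 109 − 2.5Q = 15 and Q = 37.6.
The monopolist equates marginal revenue to marginal cost: 109 − 5Q = 15, so Q = 18.8. From demand, P = 62.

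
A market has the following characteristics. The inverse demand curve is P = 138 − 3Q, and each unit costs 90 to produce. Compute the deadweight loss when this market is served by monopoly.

DWL = 96

Under competition P = MC = 90, so Q = (138 − 90)/3 = 16.
Monopoly sets MR = MC: 138 − 6Q = 90 ⇒ Q = 8, P = 138 − 3·8 = 114.
DWL is the triangle between Q = 8 and Q = 16: ½·(16 − 8)·(114 − 90) = 96.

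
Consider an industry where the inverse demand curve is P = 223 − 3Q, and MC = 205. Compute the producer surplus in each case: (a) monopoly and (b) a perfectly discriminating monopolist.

A monopolist chooses Q where MR = MC. MR = 223 − 6Q; setting this equal to 205 gives Q = 3 and P = 214.
PS = (214 − 205)·3 = 27.
Under first-degree price discrimination the firm charges each unit its demand price and produces up to where P = MC, i.e. Q = 6. Consumer surplus is zero; producer surplus equals total surplus.
PS = ½·(223 − 205)·6 = 54.

Monopoly: PS = 27; Perfect PD: PS = 54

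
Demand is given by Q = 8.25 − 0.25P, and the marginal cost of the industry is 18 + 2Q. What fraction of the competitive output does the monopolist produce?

Q_m/Q_c = 0.6

Inverting demand: P = 33 − 4Q.
A monopolist chooses Q where MR = MC. MR = 33 − 8Q; setting this equal to 18 + 2Q gives Q = 1.5 and P = 27.
Under competition P = MC: 33 − 4Q = 18 + 2Q ⇒ Q = 2.5, P = 23.
Ratio Q_m/Q_c = 1.5/2.5 = 0.6.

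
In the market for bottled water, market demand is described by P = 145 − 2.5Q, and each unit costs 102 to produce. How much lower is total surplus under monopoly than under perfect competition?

Under competition P = MC = 102, so Q = (145 − 102)/2.5 = 17.2.
CS = ½·(145 − 102)·17.2 = 369.8; PS = (102 − 102)·17.2 = 0; TS = 369.8.
A monopolist chooses Q where MR = MC. MR = 145 − 5Q; setting this equal to 102 gives Q = 8.6 and P = 123.5.
CS = ½·(145 − 123.5)·8.6 = 92.45; PS = (123.5 − 102)·8.6 = 184.9; TS = 277.35.
Change in total surplus: 277.35 − 369.8 = −92.45.

TS falls by 92.45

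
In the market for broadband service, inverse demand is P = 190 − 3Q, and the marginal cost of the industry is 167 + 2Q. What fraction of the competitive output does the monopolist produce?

Q_m/Q_c = 0.625

A monopolist chooses Q where MR = MC. MR = 190 − 6Q; setting this equal to 167 + 2Q gives Q = 2.875 and P = 181.375.
Competitive equilibrium sets price equal to marginal cost: 190 − 3Q = 167 + 2Q, so Q = 4.6 and P = 176.2.
Ratio Q_m/Q_c = 2.875/4.6 = 0.625.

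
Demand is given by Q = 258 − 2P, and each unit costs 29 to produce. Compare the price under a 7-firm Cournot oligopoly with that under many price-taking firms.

Inverting demand: P = 129 − 0.5Q.
With 7 symmetric Cournot firms, each firm's FOC gives 129 − 4q = 29, so q = 25, Q = 7·25 = 175, and P = 41.5.
Competitive firms price at marginal cost: P = 29, giving Q = 200.

Cournot: P = 41.5; Competition: P = 29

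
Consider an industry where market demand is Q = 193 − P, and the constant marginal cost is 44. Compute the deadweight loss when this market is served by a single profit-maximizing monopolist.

Inverting demand: P = 193 − Q.
Perfect competition: P = MC = 44, so 193 − Q = 44 and Q = 149.
Monopoly sets MR = MC: 193 − 2Q = 44 ⇒ Q = 74.5, P = 193 − 74.5 = 118.5.
DWL is the triangle between Q = 74.5 and Q = 149: ½·(149 − 74.5)·(118.5 − 44) = 2775.125.

DWL = 2775.125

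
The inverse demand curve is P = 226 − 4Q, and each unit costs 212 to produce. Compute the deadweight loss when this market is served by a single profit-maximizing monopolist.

Competitive firms price at marginal cost: P = 212, giving Q = 3.5.
A monopolist chooses Q where MR = MC. MR = 226 − 8Q; setting this equal to 212 gives Q = 1.75 and P = 219.
DWL is the triangle between Q = 1.75 and Q = 3.5: ½·(3.5 − 1.75)·(219 − 212) = 6.125.

DWL = 6.125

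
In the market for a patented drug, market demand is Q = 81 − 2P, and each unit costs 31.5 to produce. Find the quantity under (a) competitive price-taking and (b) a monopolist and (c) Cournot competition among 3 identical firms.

Competition: Q = 18; Monopoly: Q = 9; Cournot: Q = 13.5

Inverting demand: P = 40.5 − 0.5Q.
Competitive firms price at marginal cost: P = 31.5, giving Q = 18.
Monopoly sets MR = MC: 40.5 − Q = 31.5 ⇒ Q = 9, P = 40.5 − 0.5·9 = 36.
In a 3-firm Cournot equilibrium, symmetry and the first-order condition give q = (40.5 − 31.5)/(2) = 4.5. So Q = 13.5 and P = 33.75.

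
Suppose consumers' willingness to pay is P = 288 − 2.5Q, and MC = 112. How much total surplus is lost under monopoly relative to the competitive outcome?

DWL = 1548.8

Under competition P = MC = 112, so Q = (288 − 112)/2.5 = 70.4.
The monopolist equates marginal revenue to marginal cost: 288 − 5Q = 112, so Q = 35.2. From demand, P = 200.
DWL is the triangle between Q = 35.2 and Q = 70.4: ½·(70.4 − 35.2)·(200 − 112) = 1548.8.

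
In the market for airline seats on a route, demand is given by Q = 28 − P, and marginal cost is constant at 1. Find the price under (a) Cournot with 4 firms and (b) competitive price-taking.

Cournot: P = 6.4; Competition: P = 1

Inverting demand: P = 28 − Q.
In a 4-firm Cournot equilibrium, symmetry and the first-order condition give q = (28 − 1)/(5) = 5.4. So Q = 21.6 and P = 6.4.
Under competition P = MC = 1, so Q = (28 − 1)/1 = 27.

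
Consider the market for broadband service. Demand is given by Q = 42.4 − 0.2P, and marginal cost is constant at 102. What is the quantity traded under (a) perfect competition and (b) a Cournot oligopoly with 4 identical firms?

Inverting demand: P = 212 − 5Q.
Under competition P = MC = 102, so Q = (212 − 102)/5 = 22.
Cournot with 4 identical firms: the symmetric best-response condition is 212 − 25q = 102. Each firm produces q = 4.4, total output Q = 17.6, price P = 124.

Competition: Q = 22; Cournot: Q = 17.6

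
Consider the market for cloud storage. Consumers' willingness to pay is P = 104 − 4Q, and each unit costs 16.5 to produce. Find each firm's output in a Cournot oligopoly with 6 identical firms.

q_i = 3.125

With 6 symmetric Cournot firms, each firm's FOC gives 104 − 28q = 16.5, so q = 3.125, Q = 6·3.125 = 18.75, and P = 29.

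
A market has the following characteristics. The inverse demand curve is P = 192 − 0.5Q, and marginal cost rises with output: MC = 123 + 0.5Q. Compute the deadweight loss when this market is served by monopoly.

DWL = 264.5

Competitive equilibrium sets price equal to marginal cost: 192 − 0.5Q = 123 + 0.5Q, so Q = 69 and P = 157.5.
A monopolist chooses Q where MR = MC. MR = 192 − Q; setting this equal to 123 + 0.5Q gives Q = 46 and P = 169.
CS = ½·(192 − 157.5)·69 = 1190.25; PS = (157.5·69 − 123·69 − ½·0.5·69²) = 1190.25; TS = 2380.5.
CS = ½·(192 − 169)·46 = 529; PS = (169·46 − 123·46 − ½·0.5·46²) = 1587; TS = 2116.
DWL = 2380.5 − 2116 = 264.5.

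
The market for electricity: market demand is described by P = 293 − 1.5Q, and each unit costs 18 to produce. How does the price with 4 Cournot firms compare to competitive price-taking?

Cournot: P = 73; Competition: P = 18

Cournot with 4 identical firms: the symmetric best-response condition is 293 − 7.5q = 18. Each firm produces q = 110/3, total output Q = 440/3, price P = 73.
Under competition P = MC = 18, so Q = (293 − 18)/1.5 = 550/3.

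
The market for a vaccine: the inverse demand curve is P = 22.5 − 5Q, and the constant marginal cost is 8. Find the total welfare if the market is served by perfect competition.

TS = 21.025

Under competition P = MC = 8, so Q = (22.5 − 8)/5 = 2.9.
CS = ½·(22.5 − 8)·2.9 = 21.025; PS = (8 − 8)·2.9 = 0; TS = 21.025.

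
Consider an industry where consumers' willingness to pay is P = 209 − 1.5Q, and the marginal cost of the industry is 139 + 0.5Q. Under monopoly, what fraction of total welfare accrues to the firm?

PS/TS = 0.7

Monopoly sets MR = MC: 209 − 3Q = 139 + 0.5Q ⇒ Q = 20, P = 209 − 1.5·20 = 179.
CS = ½·(209 − 179)·20 = 300.
PS = P·Q − VC(Q) = 179·20 − (139·20 + ½·0.5·20²) = 700.
Share captured = PS/TS = 700/1000 = 0.7.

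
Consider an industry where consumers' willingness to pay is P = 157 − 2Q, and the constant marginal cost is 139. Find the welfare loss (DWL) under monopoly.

Competitive firms price at marginal cost: P = 139, giving Q = 9.
The monopolist equates marginal revenue to marginal cost: 157 − 4Q = 139, so Q = 4.5. From demand, P = 148.
DWL is the triangle between Q = 4.5 and Q = 9: ½·(9 − 4.5)·(148 − 139) = 20.25.

DWL = 20.25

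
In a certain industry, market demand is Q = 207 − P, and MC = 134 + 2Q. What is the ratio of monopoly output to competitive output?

Inverting demand: P = 207 − Q.
Monopoly sets MR = MC: 207 − 2Q = 134 + 2Q ⇒ Q = 18.25, P = 207 − 18.25 = 188.75.
Competitive equilibrium sets price equal to marginal cost: 207 − Q = 134 + 2Q, so Q = 73/3 and P = 548/3.
Ratio Q_m/Q_c = 18.25/(73/3) = 0.75.

Q_m/Q_c = 0.75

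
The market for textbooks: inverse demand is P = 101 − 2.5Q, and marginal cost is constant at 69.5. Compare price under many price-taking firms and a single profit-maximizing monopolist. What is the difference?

P rises by 15.75

Under competition P = MC = 69.5, so Q = (101 − 69.5)/2.5 = 12.6.
Monopoly sets MR = MC: 101 − 5Q = 69.5 ⇒ Q = 6.3, P = 101 − 2.5·6.3 = 85.25.
Change in price: 85.25 − 69.5 = 15.75.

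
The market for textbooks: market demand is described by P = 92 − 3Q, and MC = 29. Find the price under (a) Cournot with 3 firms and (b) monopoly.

In a 3-firm Cournot equilibrium, symmetry and the first-order condition give q = (92 − 29)/(12) = 5.25. So Q = 15.75 and P = 44.75.
A monopolist chooses Q where MR = MC. MR = 92 − 6Q; setting this equal to 29 gives Q = 10.5 and P = 60.5.

Cournot: P = 44.75; Monopoly: P = 60.5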